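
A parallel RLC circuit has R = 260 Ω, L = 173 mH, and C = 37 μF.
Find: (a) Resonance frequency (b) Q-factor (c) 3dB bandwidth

Step 1 — Resonance: ω₀ = 1/√(LC) = 1/√(0.173·3.7e-05) = 395.3 rad/s.
Step 2 — f₀ = ω₀/(2π) = 62.91 Hz.
Step 3 — Parallel Q: Q = R/(ω₀L) = 260/(395.3·0.173) = 3.802.
Step 4 — Bandwidth: Δω = ω₀/Q = 104 rad/s; BW = Δω/(2π) = 16.54 Hz.

(a) f₀ = 62.91 Hz  (b) Q = 3.802  (c) BW = 16.54 Hz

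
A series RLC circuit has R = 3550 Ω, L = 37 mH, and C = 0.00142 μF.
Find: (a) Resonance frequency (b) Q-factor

Step 1 — Resonance condition Im(Z)=0 gives ω₀ = 1/√(LC).
Step 2 — ω₀ = 1/√(0.037·1.42e-09) = 1.38e+05 rad/s.
Step 3 — f₀ = ω₀/(2π) = 2.196e+04 Hz.
Step 4 — Series Q: Q = ω₀L/R = 1.38e+05·0.037/3550 = 1.438.

(a) f₀ = 2.196e+04 Hz  (b) Q = 1.438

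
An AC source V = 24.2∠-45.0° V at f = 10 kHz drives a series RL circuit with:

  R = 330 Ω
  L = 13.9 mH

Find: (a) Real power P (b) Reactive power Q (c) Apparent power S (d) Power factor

Step 1 — Angular frequency: ω = 2π·f = 2π·1e+04 = 6.283e+04 rad/s.
Step 2 — Component impedances:
  R: Z = R = 330 Ω
  L: Z = jωL = j·6.283e+04·0.0139 = 0 + j873.4 Ω
Step 3 — Series combination: Z_total = R + L = 330 + j873.4 Ω = 933.6∠69.3° Ω.
Step 4 — Source phasor: V = 24.2∠-45.0° V = 17.11 - j17.11 V.
Step 5 — Current: I = V / Z = -0.01067 - j0.02362 A = 0.02592∠-114.3° A.
Step 6 — Complex power: S = V·I* = 0.2217 + j0.5868 VA.
Step 7 — Real power: P = Re(S) = 0.2217 W.
Step 8 — Reactive power: Q = Im(S) = 0.5868 VAR.
Step 9 — Apparent power: |S| = 0.6273 VA.
Step 10 — Power factor: PF = P/|S| = 0.3535 (lagging).

(a) P = 0.2217 W  (b) Q = 0.5868 VAR  (c) S = 0.6273 VA  (d) PF = 0.3535 (lagging)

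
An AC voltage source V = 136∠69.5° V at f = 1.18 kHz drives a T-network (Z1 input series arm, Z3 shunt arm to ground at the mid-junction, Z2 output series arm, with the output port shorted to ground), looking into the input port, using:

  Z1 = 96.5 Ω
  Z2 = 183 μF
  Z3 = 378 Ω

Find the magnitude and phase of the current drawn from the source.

Step 1 — Angular frequency: ω = 2π·f = 2π·1180 = 7414 rad/s.
Step 2 — Component impedances:
  Z1: Z = R = 96.5 Ω
  Z2: Z = 1/(jωC) = -j/(ω·C) = 0 - j0.737 Ω
  Z3: Z = R = 378 Ω
Step 3 — With the output port shorted to ground, the output series arm Z2 runs from the junction to ground; the shunt arm Z3 also runs from the junction to ground. They appear in parallel: Z3 || Z2 = 0.001437 - j0.737 Ω.
Step 4 — Series with input arm Z1: Z_in = Z1 + (Z3 || Z2) = 96.5 - j0.737 Ω = 96.5∠-0.4° Ω.
Step 5 — Source phasor: V = 136∠69.5° V = 47.63 + j127.4 V.
Step 6 — Ohm's law: I = V / Z_total = (47.63 + j127.4) / (96.5 - j0.737) = 0.4834 + j1.324 A.
Step 7 — Convert to polar: |I| = 1.409 A, ∠I = 69.9°.

I = 1.409∠69.9° A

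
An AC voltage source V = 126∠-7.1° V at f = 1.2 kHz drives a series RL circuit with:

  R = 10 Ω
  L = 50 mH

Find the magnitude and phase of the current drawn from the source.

Step 1 — Angular frequency: ω = 2π·f = 2π·1200 = 7540 rad/s.
Step 2 — Component impedances:
  R: Z = R = 10 Ω
  L: Z = jωL = j·7540·0.05 = 0 + j377 Ω
Step 3 — Series combination: Z_total = R + L = 10 + j377 Ω = 377.1∠88.5° Ω.
Step 4 — Source phasor: V = 126∠-7.1° V = 125 - j15.57 V.
Step 5 — Ohm's law: I = V / Z_total = (125 - j15.57) / (10 + j377) = -0.03249 - j0.3325 A.
Step 6 — Convert to polar: |I| = 0.3341 A, ∠I = -95.6°.

I = 0.3341∠-95.6° A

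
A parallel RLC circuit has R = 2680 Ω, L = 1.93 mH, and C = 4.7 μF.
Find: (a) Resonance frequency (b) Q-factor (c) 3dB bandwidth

Step 1 — Resonance: ω₀ = 1/√(LC) = 1/√(0.00193·4.7e-06) = 1.05e+04 rad/s.
Step 2 — f₀ = ω₀/(2π) = 1671 Hz.
Step 3 — Parallel Q: Q = R/(ω₀L) = 2680/(1.05e+04·0.00193) = 132.3.
Step 4 — Bandwidth: Δω = ω₀/Q = 79.39 rad/s; BW = Δω/(2π) = 12.64 Hz.

(a) f₀ = 1671 Hz  (b) Q = 132.3  (c) BW = 12.64 Hz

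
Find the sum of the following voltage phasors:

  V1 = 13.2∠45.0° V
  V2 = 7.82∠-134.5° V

Step 1 — Convert each phasor to rectangular form:
  V1 = 13.2·(cos(45.0°) + j·sin(45.0°)) = 9.334 + j9.334 V
  V2 = 7.82·(cos(-134.5°) + j·sin(-134.5°)) = -5.481 - j5.578 V
Step 2 — Sum components: V_total = 3.853 + j3.756 V.
Step 3 — Convert to polar: |V_total| = 5.381 V, ∠V_total = 44.3°.

V_total = 5.381∠44.3° V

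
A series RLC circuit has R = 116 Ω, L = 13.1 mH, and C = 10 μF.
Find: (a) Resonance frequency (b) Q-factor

Step 1 — Resonance condition Im(Z)=0 gives ω₀ = 1/√(LC).
Step 2 — ω₀ = 1/√(0.0131·1e-05) = 2763 rad/s.
Step 3 — f₀ = ω₀/(2π) = 439.7 Hz.
Step 4 — Series Q: Q = ω₀L/R = 2763·0.0131/116 = 0.312.

(a) f₀ = 439.7 Hz  (b) Q = 0.312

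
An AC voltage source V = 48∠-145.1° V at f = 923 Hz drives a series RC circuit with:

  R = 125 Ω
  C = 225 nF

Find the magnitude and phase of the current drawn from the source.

Step 1 — Angular frequency: ω = 2π·f = 2π·923 = 5799 rad/s.
Step 2 — Component impedances:
  R: Z = R = 125 Ω
  C: Z = 1/(jωC) = -j/(ω·C) = 0 - j766.4 Ω
Step 3 — Series combination: Z_total = R + C = 125 - j766.4 Ω = 776.5∠-80.7° Ω.
Step 4 — Source phasor: V = 48∠-145.1° V = -39.37 - j27.46 V.
Step 5 — Ohm's law: I = V / Z_total = (-39.37 - j27.46) / (125 - j766.4) = 0.02675 - j0.05573 A.
Step 6 — Convert to polar: |I| = 0.06182 A, ∠I = -64.4°.

I = 0.06182∠-64.4° A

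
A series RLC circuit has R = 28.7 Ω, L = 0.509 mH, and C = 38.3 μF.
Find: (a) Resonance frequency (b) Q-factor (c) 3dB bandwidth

Step 1 — Resonance: ω₀ = 1/√(LC) = 1/√(0.000509·3.83e-05) = 7162 rad/s.
Step 2 — f₀ = ω₀/(2π) = 1140 Hz.
Step 3 — Series Q: Q = ω₀L/R = 7162·0.000509/28.7 = 0.127.
Step 4 — Bandwidth: Δω = ω₀/Q = 5.639e+04 rad/s; BW = Δω/(2π) = 8974 Hz.

(a) f₀ = 1140 Hz  (b) Q = 0.127  (c) BW = 8974 Hz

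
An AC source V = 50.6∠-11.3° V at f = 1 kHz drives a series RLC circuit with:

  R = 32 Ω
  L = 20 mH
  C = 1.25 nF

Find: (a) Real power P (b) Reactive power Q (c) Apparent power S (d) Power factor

Step 1 — Angular frequency: ω = 2π·f = 2π·1000 = 6283 rad/s.
Step 2 — Component impedances:
  R: Z = R = 32 Ω
  L: Z = jωL = j·6283·0.02 = 0 + j125.7 Ω
  C: Z = 1/(jωC) = -j/(ω·C) = 0 - j1.273e+05 Ω
Step 3 — Series combination: Z_total = R + L + C = 32 - j1.272e+05 Ω = 1.272e+05∠-90.0° Ω.
Step 4 — Source phasor: V = 50.6∠-11.3° V = 49.62 - j9.915 V.
Step 5 — Current: I = V / Z = 7.805e-05 + j0.0003901 A = 0.0003978∠78.7° A.
Step 6 — Complex power: S = V·I* = 5.064e-06 - j0.02013 VA.
Step 7 — Real power: P = Re(S) = 5.064e-06 W.
Step 8 — Reactive power: Q = Im(S) = -0.02013 VAR.
Step 9 — Apparent power: |S| = 0.02013 VA.
Step 10 — Power factor: PF = P/|S| = 0.0002516 (leading).

(a) P = 5.064e-06 W  (b) Q = -0.02013 VAR  (c) S = 0.02013 VA  (d) PF = 0.0002516 (leading)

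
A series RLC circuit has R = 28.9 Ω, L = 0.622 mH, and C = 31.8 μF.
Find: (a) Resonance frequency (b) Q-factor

Step 1 — Resonance condition Im(Z)=0 gives ω₀ = 1/√(LC).
Step 2 — ω₀ = 1/√(0.000622·3.18e-05) = 7110 rad/s.
Step 3 — f₀ = ω₀/(2π) = 1132 Hz.
Step 4 — Series Q: Q = ω₀L/R = 7110·0.000622/28.9 = 0.153.

(a) f₀ = 1132 Hz  (b) Q = 0.153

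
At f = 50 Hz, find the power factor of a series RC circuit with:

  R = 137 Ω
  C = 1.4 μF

Step 1 — Angular frequency: ω = 2π·f = 2π·50 = 314.2 rad/s.
Step 2 — Component impedances:
  R: Z = R = 137 Ω
  C: Z = 1/(jωC) = -j/(ω·C) = 0 - j2274 Ω
Step 3 — Series combination: Z_total = R + C = 137 - j2274 Ω = 2278∠-86.6° Ω.
Step 4 — Power factor: PF = cos(φ) = Re(Z)/|Z| = 137/2277.8 = 0.06015.
Step 5 — Type: Im(Z) = -2274 ⇒ leading (phase φ = -86.6°).

PF = 0.06015 (leading, φ = -86.6°)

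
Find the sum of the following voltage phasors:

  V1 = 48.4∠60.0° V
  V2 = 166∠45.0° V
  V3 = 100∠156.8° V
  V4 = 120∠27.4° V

Step 1 — Convert each phasor to rectangular form:
  V1 = 48.4·(cos(60.0°) + j·sin(60.0°)) = 24.2 + j41.92 V
  V2 = 166·(cos(45.0°) + j·sin(45.0°)) = 117.4 + j117.4 V
  V3 = 100·(cos(156.8°) + j·sin(156.8°)) = -91.91 + j39.39 V
  V4 = 120·(cos(27.4°) + j·sin(27.4°)) = 106.5 + j55.22 V
Step 2 — Sum components: V_total = 156.2 + j253.9 V.
Step 3 — Convert to polar: |V_total| = 298.1 V, ∠V_total = 58.4°.

V_total = 298.1∠58.4° V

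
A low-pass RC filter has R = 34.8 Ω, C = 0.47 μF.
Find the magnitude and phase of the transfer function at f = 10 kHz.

Step 1 — Angular frequency: ω = 2π·1e+04 = 6.283e+04 rad/s.
Step 2 — Transfer function: H(jω) = 1/(1 + jωRC).
Step 3 — Denominator: 1 + jωRC = 1 + j·6.283e+04·34.8·4.7e-07 = 1 + j1.028.
Step 4 — H = 0.4864 - j0.4998.
Step 5 — Magnitude: |H| = 0.6974 (-3.1 dB); phase: φ = -45.8°.

|H| = 0.6974 (-3.1 dB), φ = -45.8°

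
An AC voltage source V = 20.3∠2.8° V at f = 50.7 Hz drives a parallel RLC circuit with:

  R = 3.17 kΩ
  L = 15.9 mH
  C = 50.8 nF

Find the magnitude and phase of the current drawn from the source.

Step 1 — Angular frequency: ω = 2π·f = 2π·50.7 = 318.6 rad/s.
Step 2 — Component impedances:
  R: Z = R = 3170 Ω
  L: Z = jωL = j·318.6·0.0159 = 0 + j5.065 Ω
  C: Z = 1/(jωC) = -j/(ω·C) = 0 - j6.179e+04 Ω
Step 3 — Parallel combination: 1/Z_total = 1/R + 1/L + 1/C; Z_total = 0.008094 + j5.065 Ω = 5.065∠89.9° Ω.
Step 4 — Source phasor: V = 20.3∠2.8° V = 20.28 + j0.9917 V.
Step 5 — Ohm's law: I = V / Z_total = (20.28 + j0.9917) / (0.008094 + j5.065) = 0.2022 - j4.002 A.
Step 6 — Convert to polar: |I| = 4.008 A, ∠I = -87.1°.

I = 4.008∠-87.1° A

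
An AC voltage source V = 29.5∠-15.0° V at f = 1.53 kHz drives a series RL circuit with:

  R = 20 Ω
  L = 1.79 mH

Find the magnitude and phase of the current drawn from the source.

Step 1 — Angular frequency: ω = 2π·f = 2π·1530 = 9613 rad/s.
Step 2 — Component impedances:
  R: Z = R = 20 Ω
  L: Z = jωL = j·9613·0.00179 = 0 + j17.21 Ω
Step 3 — Series combination: Z_total = R + L = 20 + j17.21 Ω = 26.38∠40.7° Ω.
Step 4 — Source phasor: V = 29.5∠-15.0° V = 28.49 - j7.635 V.
Step 5 — Ohm's law: I = V / Z_total = (28.49 - j7.635) / (20 + j17.21) = 0.6299 - j0.9238 A.
Step 6 — Convert to polar: |I| = 1.118 A, ∠I = -55.7°.

I = 1.118∠-55.7° A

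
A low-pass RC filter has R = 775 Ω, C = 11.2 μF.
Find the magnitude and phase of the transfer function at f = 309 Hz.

Step 1 — Angular frequency: ω = 2π·309 = 1942 rad/s.
Step 2 — Transfer function: H(jω) = 1/(1 + jωRC).
Step 3 — Denominator: 1 + jωRC = 1 + j·1942·775·1.12e-05 = 1 + j16.85.
Step 4 — H = 0.003509 - j0.05913.
Step 5 — Magnitude: |H| = 0.05924 (-24.5 dB); phase: φ = -86.6°.

|H| = 0.05924 (-24.5 dB), φ = -86.6°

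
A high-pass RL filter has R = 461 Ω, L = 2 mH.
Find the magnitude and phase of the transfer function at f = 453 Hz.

Step 1 — Angular frequency: ω = 2π·453 = 2846 rad/s.
Step 2 — Transfer function: H(jω) = jωL/(R + jωL).
Step 3 — Numerator jωL = j·5.693; denominator R + jωL = 461 + j5.693.
Step 4 — H = 0.0001525 + j0.01235.
Step 5 — Magnitude: |H| = 0.01235 (-38.2 dB); phase: φ = 89.3°.

|H| = 0.01235 (-38.2 dB), φ = 89.3°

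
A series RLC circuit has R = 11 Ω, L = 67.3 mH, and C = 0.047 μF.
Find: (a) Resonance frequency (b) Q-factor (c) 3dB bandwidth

Step 1 — Resonance: ω₀ = 1/√(LC) = 1/√(0.0673·4.7e-08) = 1.778e+04 rad/s.
Step 2 — f₀ = ω₀/(2π) = 2830 Hz.
Step 3 — Series Q: Q = ω₀L/R = 1.778e+04·0.0673/11 = 108.8.
Step 4 — Bandwidth: Δω = ω₀/Q = 163.4 rad/s; BW = Δω/(2π) = 26.01 Hz.

(a) f₀ = 2830 Hz  (b) Q = 108.8  (c) BW = 26.01 Hz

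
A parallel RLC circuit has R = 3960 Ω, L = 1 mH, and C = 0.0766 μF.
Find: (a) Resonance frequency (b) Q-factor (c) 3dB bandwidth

Step 1 — Resonance: ω₀ = 1/√(LC) = 1/√(0.001·7.66e-08) = 1.143e+05 rad/s.
Step 2 — f₀ = ω₀/(2π) = 1.818e+04 Hz.
Step 3 — Parallel Q: Q = R/(ω₀L) = 3960/(1.143e+05·0.001) = 34.66.
Step 4 — Bandwidth: Δω = ω₀/Q = 3297 rad/s; BW = Δω/(2π) = 524.7 Hz.

(a) f₀ = 1.818e+04 Hz  (b) Q = 34.66  (c) BW = 524.7 Hz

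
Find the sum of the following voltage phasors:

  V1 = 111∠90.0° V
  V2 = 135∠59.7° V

Step 1 — Convert each phasor to rectangular form:
  V1 = 111·(cos(90.0°) + j·sin(90.0°)) = 0 + j111 V
  V2 = 135·(cos(59.7°) + j·sin(59.7°)) = 68.11 + j116.6 V
Step 2 — Sum components: V_total = 68.11 + j227.6 V.
Step 3 — Convert to polar: |V_total| = 237.5 V, ∠V_total = 73.3°.

V_total = 237.5∠73.3° V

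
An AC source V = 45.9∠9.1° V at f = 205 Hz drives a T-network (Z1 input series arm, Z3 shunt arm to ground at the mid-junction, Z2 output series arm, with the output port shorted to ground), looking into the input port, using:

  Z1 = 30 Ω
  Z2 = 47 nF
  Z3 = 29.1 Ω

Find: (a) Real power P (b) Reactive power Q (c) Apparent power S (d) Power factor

Step 1 — Angular frequency: ω = 2π·f = 2π·205 = 1288 rad/s.
Step 2 — Component impedances:
  Z1: Z = R = 30 Ω
  Z2: Z = 1/(jωC) = -j/(ω·C) = 0 - j1.652e+04 Ω
  Z3: Z = R = 29.1 Ω
Step 3 — With the output port shorted to ground, the output series arm Z2 runs from the junction to ground; the shunt arm Z3 also runs from the junction to ground. They appear in parallel: Z3 || Z2 = 29.1 - j0.05126 Ω.
Step 4 — Series with input arm Z1: Z_in = Z1 + (Z3 || Z2) = 59.1 - j0.05126 Ω = 59.1∠-0.0° Ω.
Step 5 — Source phasor: V = 45.9∠9.1° V = 45.32 + j7.259 V.
Step 6 — Current: I = V / Z = 0.7668 + j0.1235 A = 0.7767∠9.1° A.
Step 7 — Complex power: S = V·I* = 35.65 - j0.03092 VA.
Step 8 — Real power: P = Re(S) = 35.65 W.
Step 9 — Reactive power: Q = Im(S) = -0.03092 VAR.
Step 10 — Apparent power: |S| = 35.65 VA.
Step 11 — Power factor: PF = P/|S| = 1 (leading).

(a) P = 35.65 W  (b) Q = -0.03092 VAR  (c) S = 35.65 VA  (d) PF = 1 (leading)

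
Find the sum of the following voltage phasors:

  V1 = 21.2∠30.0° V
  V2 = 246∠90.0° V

Step 1 — Convert each phasor to rectangular form:
  V1 = 21.2·(cos(30.0°) + j·sin(30.0°)) = 18.36 + j10.6 V
  V2 = 246·(cos(90.0°) + j·sin(90.0°)) = 0 + j246 V
Step 2 — Sum components: V_total = 18.36 + j256.6 V.
Step 3 — Convert to polar: |V_total| = 257.3 V, ∠V_total = 85.9°.

V_total = 257.3∠85.9° V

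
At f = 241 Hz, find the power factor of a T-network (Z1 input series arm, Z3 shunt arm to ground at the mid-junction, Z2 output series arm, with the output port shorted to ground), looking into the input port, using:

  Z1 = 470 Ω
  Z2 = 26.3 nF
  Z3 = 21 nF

Step 1 — Angular frequency: ω = 2π·f = 2π·241 = 1514 rad/s.
Step 2 — Component impedances:
  Z1: Z = R = 470 Ω
  Z2: Z = 1/(jωC) = -j/(ω·C) = 0 - j2.511e+04 Ω
  Z3: Z = 1/(jωC) = -j/(ω·C) = 0 - j3.145e+04 Ω
Step 3 — With the output port shorted to ground, the output series arm Z2 runs from the junction to ground; the shunt arm Z3 also runs from the junction to ground. They appear in parallel: Z3 || Z2 = 0 - j1.396e+04 Ω.
Step 4 — Series with input arm Z1: Z_in = Z1 + (Z3 || Z2) = 470 - j1.396e+04 Ω = 1.397e+04∠-88.1° Ω.
Step 5 — Power factor: PF = cos(φ) = Re(Z)/|Z| = 470/1.397e+04 = 0.03364.
Step 6 — Type: Im(Z) = -1.396e+04 ⇒ leading (phase φ = -88.1°).

PF = 0.03364 (leading, φ = -88.1°)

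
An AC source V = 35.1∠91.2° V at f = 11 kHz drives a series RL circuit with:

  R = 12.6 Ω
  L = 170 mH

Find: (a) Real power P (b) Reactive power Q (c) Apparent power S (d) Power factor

Step 1 — Angular frequency: ω = 2π·f = 2π·1.1e+04 = 6.912e+04 rad/s.
Step 2 — Component impedances:
  R: Z = R = 12.6 Ω
  L: Z = jωL = j·6.912e+04·0.17 = 0 + j1.175e+04 Ω
Step 3 — Series combination: Z_total = R + L = 12.6 + j1.175e+04 Ω = 1.175e+04∠89.9° Ω.
Step 4 — Source phasor: V = 35.1∠91.2° V = -0.7351 + j35.09 V.
Step 5 — Current: I = V / Z = 0.002987 + j6.577e-05 A = 0.002987∠1.3° A.
Step 6 — Complex power: S = V·I* = 0.0001124 + j0.1049 VA.
Step 7 — Real power: P = Re(S) = 0.0001124 W.
Step 8 — Reactive power: Q = Im(S) = 0.1049 VAR.
Step 9 — Apparent power: |S| = 0.1049 VA.
Step 10 — Power factor: PF = P/|S| = 0.001072 (lagging).

(a) P = 0.0001124 W  (b) Q = 0.1049 VAR  (c) S = 0.1049 VA  (d) PF = 0.001072 (lagging)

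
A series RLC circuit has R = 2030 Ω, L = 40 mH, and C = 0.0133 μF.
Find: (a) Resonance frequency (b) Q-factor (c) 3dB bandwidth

Step 1 — Resonance condition Im(Z)=0 gives ω₀ = 1/√(LC).
Step 2 — ω₀ = 1/√(0.04·1.33e-08) = 4.336e+04 rad/s.
Step 3 — f₀ = ω₀/(2π) = 6900 Hz.
Step 4 — Series Q: Q = ω₀L/R = 4.336e+04·0.04/2030 = 0.8543.
Step 5 — 3dB bandwidth: Δω = ω₀/Q = 5.075e+04 rad/s; BW = Δω/(2π) = 8077 Hz.

(a) f₀ = 6900 Hz  (b) Q = 0.8543  (c) BW = 8077 Hz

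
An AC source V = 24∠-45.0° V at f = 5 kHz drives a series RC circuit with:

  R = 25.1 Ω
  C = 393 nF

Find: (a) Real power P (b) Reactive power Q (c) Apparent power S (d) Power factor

Step 1 — Angular frequency: ω = 2π·f = 2π·5000 = 3.142e+04 rad/s.
Step 2 — Component impedances:
  R: Z = R = 25.1 Ω
  C: Z = 1/(jωC) = -j/(ω·C) = 0 - j80.99 Ω
Step 3 — Series combination: Z_total = R + C = 25.1 - j80.99 Ω = 84.79∠-72.8° Ω.
Step 4 — Source phasor: V = 24∠-45.0° V = 16.97 - j16.97 V.
Step 5 — Current: I = V / Z = 0.2504 + j0.1319 A = 0.283∠27.8° A.
Step 6 — Complex power: S = V·I* = 2.011 - j6.488 VA.
Step 7 — Real power: P = Re(S) = 2.011 W.
Step 8 — Reactive power: Q = Im(S) = -6.488 VAR.
Step 9 — Apparent power: |S| = 6.793 VA.
Step 10 — Power factor: PF = P/|S| = 0.296 (leading).

(a) P = 2.011 W  (b) Q = -6.488 VAR  (c) S = 6.793 VA  (d) PF = 0.296 (leading)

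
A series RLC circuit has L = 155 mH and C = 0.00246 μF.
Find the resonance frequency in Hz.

Step 1 — Resonance condition Im(Z)=0 gives ω₀ = 1/√(LC).
Step 2 — ω₀ = 1/√(0.155·2.46e-09) = 5.121e+04 rad/s.
Step 3 — f₀ = ω₀/(2π) = 8151 Hz.

f₀ = 8151 Hz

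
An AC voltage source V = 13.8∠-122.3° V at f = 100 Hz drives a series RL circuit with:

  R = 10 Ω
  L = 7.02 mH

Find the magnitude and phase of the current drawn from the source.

Step 1 — Angular frequency: ω = 2π·f = 2π·100 = 628.3 rad/s.
Step 2 — Component impedances:
  R: Z = R = 10 Ω
  L: Z = jωL = j·628.3·0.00702 = 0 + j4.411 Ω
Step 3 — Series combination: Z_total = R + L = 10 + j4.411 Ω = 10.93∠23.8° Ω.
Step 4 — Source phasor: V = 13.8∠-122.3° V = -7.374 - j11.66 V.
Step 5 — Ohm's law: I = V / Z_total = (-7.374 - j11.66) / (10 + j4.411) = -1.048 - j0.7042 A.
Step 6 — Convert to polar: |I| = 1.263 A, ∠I = -146.1°.

I = 1.263∠-146.1° A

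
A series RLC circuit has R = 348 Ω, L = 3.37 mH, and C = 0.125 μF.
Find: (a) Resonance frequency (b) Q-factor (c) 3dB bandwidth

Step 1 — Resonance: ω₀ = 1/√(LC) = 1/√(0.00337·1.25e-07) = 4.872e+04 rad/s.
Step 2 — f₀ = ω₀/(2π) = 7754 Hz.
Step 3 — Series Q: Q = ω₀L/R = 4.872e+04·0.00337/348 = 0.4718.
Step 4 — Bandwidth: Δω = ω₀/Q = 1.033e+05 rad/s; BW = Δω/(2π) = 1.643e+04 Hz.

(a) f₀ = 7754 Hz  (b) Q = 0.4718  (c) BW = 1.643e+04 Hz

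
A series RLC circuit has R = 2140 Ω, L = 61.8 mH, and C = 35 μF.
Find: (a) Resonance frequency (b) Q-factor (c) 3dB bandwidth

Step 1 — Resonance condition Im(Z)=0 gives ω₀ = 1/√(LC).
Step 2 — ω₀ = 1/√(0.0618·3.5e-05) = 679.9 rad/s.
Step 3 — f₀ = ω₀/(2π) = 108.2 Hz.
Step 4 — Series Q: Q = ω₀L/R = 679.9·0.0618/2140 = 0.01964.
Step 5 — 3dB bandwidth: Δω = ω₀/Q = 3.463e+04 rad/s; BW = Δω/(2π) = 5511 Hz.

(a) f₀ = 108.2 Hz  (b) Q = 0.01964  (c) BW = 5511 Hz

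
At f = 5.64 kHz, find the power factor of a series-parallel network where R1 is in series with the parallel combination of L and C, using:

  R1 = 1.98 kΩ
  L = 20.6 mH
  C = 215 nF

Step 1 — Angular frequency: ω = 2π·f = 2π·5640 = 3.544e+04 rad/s.
Step 2 — Component impedances:
  R1: Z = R = 1980 Ω
  L: Z = jωL = j·3.544e+04·0.0206 = 0 + j730 Ω
  C: Z = 1/(jωC) = -j/(ω·C) = 0 - j131.3 Ω
Step 3 — Parallel branch: L || C = 1/(1/L + 1/C) = 0 - j160 Ω.
Step 4 — Series with R1: Z_total = R1 + (L || C) = 1980 - j160 Ω = 1986∠-4.6° Ω.
Step 5 — Power factor: PF = cos(φ) = Re(Z)/|Z| = 1980/1986.4559 = 0.9968.
Step 6 — Type: Im(Z) = -160 ⇒ leading (phase φ = -4.6°).

PF = 0.9968 (leading, φ = -4.6°)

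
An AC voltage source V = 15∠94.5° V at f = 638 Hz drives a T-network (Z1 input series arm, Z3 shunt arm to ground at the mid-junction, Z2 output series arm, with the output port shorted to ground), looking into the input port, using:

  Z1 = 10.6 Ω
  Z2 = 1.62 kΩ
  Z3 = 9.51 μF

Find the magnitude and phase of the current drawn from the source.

Step 1 — Angular frequency: ω = 2π·f = 2π·638 = 4009 rad/s.
Step 2 — Component impedances:
  Z1: Z = R = 10.6 Ω
  Z2: Z = R = 1620 Ω
  Z3: Z = 1/(jωC) = -j/(ω·C) = 0 - j26.23 Ω
Step 3 — With the output port shorted to ground, the output series arm Z2 runs from the junction to ground; the shunt arm Z3 also runs from the junction to ground. They appear in parallel: Z3 || Z2 = 0.4246 - j26.22 Ω.
Step 4 — Series with input arm Z1: Z_in = Z1 + (Z3 || Z2) = 11.02 - j26.22 Ω = 28.45∠-67.2° Ω.
Step 5 — Source phasor: V = 15∠94.5° V = -1.177 + j14.95 V.
Step 6 — Ohm's law: I = V / Z_total = (-1.177 + j14.95) / (11.02 - j26.22) = -0.5006 + j0.1656 A.
Step 7 — Convert to polar: |I| = 0.5273 A, ∠I = 161.7°.

I = 0.5273∠161.7° A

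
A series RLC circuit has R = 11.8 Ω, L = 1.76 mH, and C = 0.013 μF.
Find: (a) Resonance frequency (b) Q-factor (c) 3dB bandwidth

Step 1 — Resonance: ω₀ = 1/√(LC) = 1/√(0.00176·1.3e-08) = 2.091e+05 rad/s.
Step 2 — f₀ = ω₀/(2π) = 3.327e+04 Hz.
Step 3 — Series Q: Q = ω₀L/R = 2.091e+05·0.00176/11.8 = 31.18.
Step 4 — Bandwidth: Δω = ω₀/Q = 6705 rad/s; BW = Δω/(2π) = 1067 Hz.

(a) f₀ = 3.327e+04 Hz  (b) Q = 31.18  (c) BW = 1067 Hz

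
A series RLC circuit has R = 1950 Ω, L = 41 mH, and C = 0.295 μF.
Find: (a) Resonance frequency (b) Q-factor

Step 1 — Resonance condition Im(Z)=0 gives ω₀ = 1/√(LC).
Step 2 — ω₀ = 1/√(0.041·2.95e-07) = 9093 rad/s.
Step 3 — f₀ = ω₀/(2π) = 1447 Hz.
Step 4 — Series Q: Q = ω₀L/R = 9093·0.041/1950 = 0.1912.

(a) f₀ = 1447 Hz  (b) Q = 0.1912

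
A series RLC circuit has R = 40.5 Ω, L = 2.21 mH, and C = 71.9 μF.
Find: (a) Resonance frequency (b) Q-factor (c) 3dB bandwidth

Step 1 — Resonance: ω₀ = 1/√(LC) = 1/√(0.00221·7.19e-05) = 2509 rad/s.
Step 2 — f₀ = ω₀/(2π) = 399.3 Hz.
Step 3 — Series Q: Q = ω₀L/R = 2509·0.00221/40.5 = 0.1369.
Step 4 — Bandwidth: Δω = ω₀/Q = 1.833e+04 rad/s; BW = Δω/(2π) = 2917 Hz.

(a) f₀ = 399.3 Hz  (b) Q = 0.1369  (c) BW = 2917 Hz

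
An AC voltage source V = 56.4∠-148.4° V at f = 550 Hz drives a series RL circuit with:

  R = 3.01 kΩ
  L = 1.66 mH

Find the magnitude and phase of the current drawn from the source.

Step 1 — Angular frequency: ω = 2π·f = 2π·550 = 3456 rad/s.
Step 2 — Component impedances:
  R: Z = R = 3010 Ω
  L: Z = jωL = j·3456·0.00166 = 0 + j5.737 Ω
Step 3 — Series combination: Z_total = R + L = 3010 + j5.737 Ω = 3010∠0.1° Ω.
Step 4 — Source phasor: V = 56.4∠-148.4° V = -48.04 - j29.55 V.
Step 5 — Ohm's law: I = V / Z_total = (-48.04 - j29.55) / (3010 + j5.737) = -0.01598 - j0.009788 A.
Step 6 — Convert to polar: |I| = 0.01874 A, ∠I = -148.5°.

I = 0.01874∠-148.5° A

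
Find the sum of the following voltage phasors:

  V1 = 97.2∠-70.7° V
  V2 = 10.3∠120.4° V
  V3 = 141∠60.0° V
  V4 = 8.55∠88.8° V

Step 1 — Convert each phasor to rectangular form:
  V1 = 97.2·(cos(-70.7°) + j·sin(-70.7°)) = 32.13 - j91.74 V
  V2 = 10.3·(cos(120.4°) + j·sin(120.4°)) = -5.212 + j8.884 V
  V3 = 141·(cos(60.0°) + j·sin(60.0°)) = 70.5 + j122.1 V
  V4 = 8.55·(cos(88.8°) + j·sin(88.8°)) = 0.1791 + j8.548 V
Step 2 — Sum components: V_total = 97.59 + j47.8 V.
Step 3 — Convert to polar: |V_total| = 108.7 V, ∠V_total = 26.1°.

V_total = 108.7∠26.1° V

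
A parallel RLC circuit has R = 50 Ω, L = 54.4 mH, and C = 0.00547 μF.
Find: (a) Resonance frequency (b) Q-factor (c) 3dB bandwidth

Step 1 — Resonance: ω₀ = 1/√(LC) = 1/√(0.0544·5.47e-09) = 5.797e+04 rad/s.
Step 2 — f₀ = ω₀/(2π) = 9226 Hz.
Step 3 — Parallel Q: Q = R/(ω₀L) = 50/(5.797e+04·0.0544) = 0.01585.
Step 4 — Bandwidth: Δω = ω₀/Q = 3.656e+06 rad/s; BW = Δω/(2π) = 5.819e+05 Hz.

(a) f₀ = 9226 Hz  (b) Q = 0.01585  (c) BW = 5.819e+05 Hz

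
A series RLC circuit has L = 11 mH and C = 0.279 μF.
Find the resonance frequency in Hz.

Step 1 — Resonance condition Im(Z)=0 gives ω₀ = 1/√(LC).
Step 2 — ω₀ = 1/√(0.011·2.79e-07) = 1.805e+04 rad/s.
Step 3 — f₀ = ω₀/(2π) = 2873 Hz.

f₀ = 2873 Hz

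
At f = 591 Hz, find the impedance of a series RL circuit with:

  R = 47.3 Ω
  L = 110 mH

Step 1 — Angular frequency: ω = 2π·f = 2π·591 = 3713 rad/s.
Step 2 — Component impedances:
  R: Z = R = 47.3 Ω
  L: Z = jωL = j·3713·0.11 = 0 + j408.5 Ω
Step 3 — Series combination: Z_total = R + L = 47.3 + j408.5 Ω = 411.2∠83.4° Ω.

Z = 47.3 + j408.5 Ω = 411.2∠83.4° Ω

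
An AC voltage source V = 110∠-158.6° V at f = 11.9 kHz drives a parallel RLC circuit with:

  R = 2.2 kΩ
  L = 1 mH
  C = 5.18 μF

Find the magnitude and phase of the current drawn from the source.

Step 1 — Angular frequency: ω = 2π·f = 2π·1.19e+04 = 7.477e+04 rad/s.
Step 2 — Component impedances:
  R: Z = R = 2200 Ω
  L: Z = jωL = j·7.477e+04·0.001 = 0 + j74.77 Ω
  C: Z = 1/(jωC) = -j/(ω·C) = 0 - j2.582 Ω
Step 3 — Parallel combination: 1/Z_total = 1/R + 1/L + 1/C; Z_total = 0.003251 - j2.674 Ω = 2.674∠-89.9° Ω.
Step 4 — Source phasor: V = 110∠-158.6° V = -102.4 - j40.14 V.
Step 5 — Ohm's law: I = V / Z_total = (-102.4 - j40.14) / (0.003251 - j2.674) = 14.96 - j38.32 A.
Step 6 — Convert to polar: |I| = 41.13 A, ∠I = -68.7°.

I = 41.13∠-68.7° A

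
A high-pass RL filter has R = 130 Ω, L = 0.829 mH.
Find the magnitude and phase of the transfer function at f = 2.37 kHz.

Step 1 — Angular frequency: ω = 2π·2370 = 1.489e+04 rad/s.
Step 2 — Transfer function: H(jω) = jωL/(R + jωL).
Step 3 — Numerator jωL = j·12.34; denominator R + jωL = 130 + j12.34.
Step 4 — H = 0.008937 + j0.09411.
Step 5 — Magnitude: |H| = 0.09453 (-20.5 dB); phase: φ = 84.6°.

|H| = 0.09453 (-20.5 dB), φ = 84.6°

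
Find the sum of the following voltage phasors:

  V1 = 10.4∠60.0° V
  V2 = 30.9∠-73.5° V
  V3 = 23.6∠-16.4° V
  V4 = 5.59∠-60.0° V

Step 1 — Convert each phasor to rectangular form:
  V1 = 10.4·(cos(60.0°) + j·sin(60.0°)) = 5.2 + j9.007 V
  V2 = 30.9·(cos(-73.5°) + j·sin(-73.5°)) = 8.776 - j29.63 V
  V3 = 23.6·(cos(-16.4°) + j·sin(-16.4°)) = 22.64 - j6.663 V
  V4 = 5.59·(cos(-60.0°) + j·sin(-60.0°)) = 2.795 - j4.841 V
Step 2 — Sum components: V_total = 39.41 - j32.13 V.
Step 3 — Convert to polar: |V_total| = 50.85 V, ∠V_total = -39.2°.

V_total = 50.85∠-39.2° V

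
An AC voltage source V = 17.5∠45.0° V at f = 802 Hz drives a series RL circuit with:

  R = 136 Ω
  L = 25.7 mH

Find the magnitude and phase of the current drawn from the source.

Step 1 — Angular frequency: ω = 2π·f = 2π·802 = 5039 rad/s.
Step 2 — Component impedances:
  R: Z = R = 136 Ω
  L: Z = jωL = j·5039·0.0257 = 0 + j129.5 Ω
Step 3 — Series combination: Z_total = R + L = 136 + j129.5 Ω = 187.8∠43.6° Ω.
Step 4 — Source phasor: V = 17.5∠45.0° V = 12.37 + j12.37 V.
Step 5 — Ohm's law: I = V / Z_total = (12.37 + j12.37) / (136 + j129.5) = 0.09316 + j0.002279 A.
Step 6 — Convert to polar: |I| = 0.09319 A, ∠I = 1.4°.

I = 0.09319∠1.4° A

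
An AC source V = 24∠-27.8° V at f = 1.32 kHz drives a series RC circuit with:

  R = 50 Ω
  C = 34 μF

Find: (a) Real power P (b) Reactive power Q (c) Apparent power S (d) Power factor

Step 1 — Angular frequency: ω = 2π·f = 2π·1320 = 8294 rad/s.
Step 2 — Component impedances:
  R: Z = R = 50 Ω
  C: Z = 1/(jωC) = -j/(ω·C) = 0 - j3.546 Ω
Step 3 — Series combination: Z_total = R + C = 50 - j3.546 Ω = 50.13∠-4.1° Ω.
Step 4 — Source phasor: V = 24∠-27.8° V = 21.23 - j11.19 V.
Step 5 — Current: I = V / Z = 0.4383 - j0.1928 A = 0.4788∠-23.7° A.
Step 6 — Complex power: S = V·I* = 11.46 - j0.813 VA.
Step 7 — Real power: P = Re(S) = 11.46 W.
Step 8 — Reactive power: Q = Im(S) = -0.813 VAR.
Step 9 — Apparent power: |S| = 11.49 VA.
Step 10 — Power factor: PF = P/|S| = 0.9975 (leading).

(a) P = 11.46 W  (b) Q = -0.813 VAR  (c) S = 11.49 VA  (d) PF = 0.9975 (leading)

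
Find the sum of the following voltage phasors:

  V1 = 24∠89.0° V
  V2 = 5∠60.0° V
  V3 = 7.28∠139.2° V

Step 1 — Convert each phasor to rectangular form:
  V1 = 24·(cos(89.0°) + j·sin(89.0°)) = 0.4189 + j24 V
  V2 = 5·(cos(60.0°) + j·sin(60.0°)) = 2.5 + j4.33 V
  V3 = 7.28·(cos(139.2°) + j·sin(139.2°)) = -5.511 + j4.757 V
Step 2 — Sum components: V_total = -2.592 + j33.08 V.
Step 3 — Convert to polar: |V_total| = 33.18 V, ∠V_total = 94.5°.

V_total = 33.18∠94.5° V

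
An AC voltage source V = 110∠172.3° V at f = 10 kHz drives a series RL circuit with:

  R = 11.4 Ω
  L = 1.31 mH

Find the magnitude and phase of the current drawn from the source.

Step 1 — Angular frequency: ω = 2π·f = 2π·1e+04 = 6.283e+04 rad/s.
Step 2 — Component impedances:
  R: Z = R = 11.4 Ω
  L: Z = jωL = j·6.283e+04·0.00131 = 0 + j82.31 Ω
Step 3 — Series combination: Z_total = R + L = 11.4 + j82.31 Ω = 83.1∠82.1° Ω.
Step 4 — Source phasor: V = 110∠172.3° V = -109 + j14.74 V.
Step 5 — Ohm's law: I = V / Z_total = (-109 + j14.74) / (11.4 + j82.31) = -0.004283 + j1.324 A.
Step 6 — Convert to polar: |I| = 1.324 A, ∠I = 90.2°.

I = 1.324∠90.2° A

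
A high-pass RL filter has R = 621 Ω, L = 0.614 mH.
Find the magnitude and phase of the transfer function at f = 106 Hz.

Step 1 — Angular frequency: ω = 2π·106 = 666 rad/s.
Step 2 — Transfer function: H(jω) = jωL/(R + jωL).
Step 3 — Numerator jωL = j·0.4089; denominator R + jωL = 621 + j0.4089.
Step 4 — H = 4.336e-07 + j0.0006585.
Step 5 — Magnitude: |H| = 0.0006585 (-63.6 dB); phase: φ = 90.0°.

|H| = 0.0006585 (-63.6 dB), φ = 90.0°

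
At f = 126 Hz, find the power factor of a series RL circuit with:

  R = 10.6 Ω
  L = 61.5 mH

Step 1 — Angular frequency: ω = 2π·f = 2π·126 = 791.7 rad/s.
Step 2 — Component impedances:
  R: Z = R = 10.6 Ω
  L: Z = jωL = j·791.7·0.0615 = 0 + j48.69 Ω
Step 3 — Series combination: Z_total = R + L = 10.6 + j48.69 Ω = 49.83∠77.7° Ω.
Step 4 — Power factor: PF = cos(φ) = Re(Z)/|Z| = 10.6/49.83 = 0.2127.
Step 5 — Type: Im(Z) = 48.69 ⇒ lagging (phase φ = 77.7°).

PF = 0.2127 (lagging, φ = 77.7°)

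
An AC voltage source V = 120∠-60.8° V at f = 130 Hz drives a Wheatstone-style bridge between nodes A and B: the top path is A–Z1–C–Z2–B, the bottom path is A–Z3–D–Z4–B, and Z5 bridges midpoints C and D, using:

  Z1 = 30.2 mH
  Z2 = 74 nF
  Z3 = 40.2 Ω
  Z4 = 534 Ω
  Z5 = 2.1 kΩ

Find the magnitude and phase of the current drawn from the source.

Step 1 — Angular frequency: ω = 2π·f = 2π·130 = 816.8 rad/s.
Step 2 — Component impedances:
  Z1: Z = jωL = j·816.8·0.0302 = 0 + j24.67 Ω
  Z2: Z = 1/(jωC) = -j/(ω·C) = 0 - j1.654e+04 Ω
  Z3: Z = R = 40.2 Ω
  Z4: Z = R = 534 Ω
  Z5: Z = R = 2100 Ω
Step 3 — Bridge requires nodal analysis (the Z5 bridge couples midpoints C and D, so the two paths cannot be reduced to a simple series/parallel combination). Setting node B to ground and injecting 1 A at node A, the 3-node admittance system at A, C, D solves to V_A = Z_AB = 572.7 - j19.87 Ω = 573.1∠-2.0° Ω.
Step 4 — Source phasor: V = 120∠-60.8° V = 58.54 - j104.8 V.
Step 5 — Ohm's law: I = V / Z_total = (58.54 - j104.8) / (572.7 - j19.87) = 0.1084 - j0.1791 A.
Step 6 — Convert to polar: |I| = 0.2094 A, ∠I = -58.8°.

I = 0.2094∠-58.8° A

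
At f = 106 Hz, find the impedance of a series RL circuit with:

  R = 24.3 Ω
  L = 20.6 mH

Step 1 — Angular frequency: ω = 2π·f = 2π·106 = 666 rad/s.
Step 2 — Component impedances:
  R: Z = R = 24.3 Ω
  L: Z = jωL = j·666·0.0206 = 0 + j13.72 Ω
Step 3 — Series combination: Z_total = R + L = 24.3 + j13.72 Ω = 27.91∠29.4° Ω.

Z = 24.3 + j13.72 Ω = 27.91∠29.4° Ω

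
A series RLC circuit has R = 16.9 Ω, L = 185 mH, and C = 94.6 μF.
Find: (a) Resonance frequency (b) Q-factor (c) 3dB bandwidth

Step 1 — Resonance: ω₀ = 1/√(LC) = 1/√(0.185·9.46e-05) = 239 rad/s.
Step 2 — f₀ = ω₀/(2π) = 38.04 Hz.
Step 3 — Series Q: Q = ω₀L/R = 239·0.185/16.9 = 2.617.
Step 4 — Bandwidth: Δω = ω₀/Q = 91.35 rad/s; BW = Δω/(2π) = 14.54 Hz.

(a) f₀ = 38.04 Hz  (b) Q = 2.617  (c) BW = 14.54 Hz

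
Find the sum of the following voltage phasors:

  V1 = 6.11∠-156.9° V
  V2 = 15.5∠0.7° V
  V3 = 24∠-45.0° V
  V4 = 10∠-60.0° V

Step 1 — Convert each phasor to rectangular form:
  V1 = 6.11·(cos(-156.9°) + j·sin(-156.9°)) = -5.62 - j2.397 V
  V2 = 15.5·(cos(0.7°) + j·sin(0.7°)) = 15.5 + j0.1894 V
  V3 = 24·(cos(-45.0°) + j·sin(-45.0°)) = 16.97 - j16.97 V
  V4 = 10·(cos(-60.0°) + j·sin(-60.0°)) = 5 - j8.66 V
Step 2 — Sum components: V_total = 31.85 - j27.84 V.
Step 3 — Convert to polar: |V_total| = 42.3 V, ∠V_total = -41.2°.

V_total = 42.3∠-41.2° V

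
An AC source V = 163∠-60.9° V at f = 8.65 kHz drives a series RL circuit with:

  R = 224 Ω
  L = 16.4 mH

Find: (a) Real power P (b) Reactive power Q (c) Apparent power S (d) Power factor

Step 1 — Angular frequency: ω = 2π·f = 2π·8650 = 5.435e+04 rad/s.
Step 2 — Component impedances:
  R: Z = R = 224 Ω
  L: Z = jωL = j·5.435e+04·0.0164 = 0 + j891.3 Ω
Step 3 — Series combination: Z_total = R + L = 224 + j891.3 Ω = 919∠75.9° Ω.
Step 4 — Source phasor: V = 163∠-60.9° V = 79.27 - j142.4 V.
Step 5 — Current: I = V / Z = -0.1293 - j0.1214 A = 0.1774∠-136.8° A.
Step 6 — Complex power: S = V·I* = 7.046 + j28.04 VA.
Step 7 — Real power: P = Re(S) = 7.046 W.
Step 8 — Reactive power: Q = Im(S) = 28.04 VAR.
Step 9 — Apparent power: |S| = 28.91 VA.
Step 10 — Power factor: PF = P/|S| = 0.2437 (lagging).

(a) P = 7.046 W  (b) Q = 28.04 VAR  (c) S = 28.91 VA  (d) PF = 0.2437 (lagging)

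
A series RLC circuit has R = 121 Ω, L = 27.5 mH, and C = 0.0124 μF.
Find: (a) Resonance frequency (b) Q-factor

Step 1 — Resonance condition Im(Z)=0 gives ω₀ = 1/√(LC).
Step 2 — ω₀ = 1/√(0.0275·1.24e-08) = 5.415e+04 rad/s.
Step 3 — f₀ = ω₀/(2π) = 8619 Hz.
Step 4 — Series Q: Q = ω₀L/R = 5.415e+04·0.0275/121 = 12.31.

(a) f₀ = 8619 Hz  (b) Q = 12.31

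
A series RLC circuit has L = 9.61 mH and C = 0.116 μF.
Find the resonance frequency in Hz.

Step 1 — Resonance condition Im(Z)=0 gives ω₀ = 1/√(LC).
Step 2 — ω₀ = 1/√(0.00961·1.16e-07) = 2.995e+04 rad/s.
Step 3 — f₀ = ω₀/(2π) = 4767 Hz.

f₀ = 4767 Hz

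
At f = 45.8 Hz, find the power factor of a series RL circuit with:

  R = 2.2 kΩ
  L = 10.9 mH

Step 1 — Angular frequency: ω = 2π·f = 2π·45.8 = 287.8 rad/s.
Step 2 — Component impedances:
  R: Z = R = 2200 Ω
  L: Z = jωL = j·287.8·0.0109 = 0 + j3.137 Ω
Step 3 — Series combination: Z_total = R + L = 2200 + j3.137 Ω = 2200∠0.1° Ω.
Step 4 — Power factor: PF = cos(φ) = Re(Z)/|Z| = 2200/2200 = 1.
Step 5 — Type: Im(Z) = 3.137 ⇒ lagging (phase φ = 0.1°).

PF = 1 (lagging, φ = 0.1°)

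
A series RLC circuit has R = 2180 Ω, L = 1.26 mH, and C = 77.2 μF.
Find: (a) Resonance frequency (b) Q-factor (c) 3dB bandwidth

Step 1 — Resonance: ω₀ = 1/√(LC) = 1/√(0.00126·7.72e-05) = 3206 rad/s.
Step 2 — f₀ = ω₀/(2π) = 510.3 Hz.
Step 3 — Series Q: Q = ω₀L/R = 3206·0.00126/2180 = 0.001853.
Step 4 — Bandwidth: Δω = ω₀/Q = 1.73e+06 rad/s; BW = Δω/(2π) = 2.754e+05 Hz.

(a) f₀ = 510.3 Hz  (b) Q = 0.001853  (c) BW = 2.754e+05 Hz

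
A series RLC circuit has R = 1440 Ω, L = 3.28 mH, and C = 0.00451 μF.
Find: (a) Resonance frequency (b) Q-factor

Step 1 — Resonance condition Im(Z)=0 gives ω₀ = 1/√(LC).
Step 2 — ω₀ = 1/√(0.00328·4.51e-09) = 2.6e+05 rad/s.
Step 3 — f₀ = ω₀/(2π) = 4.138e+04 Hz.
Step 4 — Series Q: Q = ω₀L/R = 2.6e+05·0.00328/1440 = 0.5922.

(a) f₀ = 4.138e+04 Hz  (b) Q = 0.5922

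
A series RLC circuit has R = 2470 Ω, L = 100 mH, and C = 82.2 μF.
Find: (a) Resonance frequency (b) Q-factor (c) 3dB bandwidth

Step 1 — Resonance: ω₀ = 1/√(LC) = 1/√(0.1·8.22e-05) = 348.8 rad/s.
Step 2 — f₀ = ω₀/(2π) = 55.51 Hz.
Step 3 — Series Q: Q = ω₀L/R = 348.8·0.1/2470 = 0.01412.
Step 4 — Bandwidth: Δω = ω₀/Q = 2.47e+04 rad/s; BW = Δω/(2π) = 3931 Hz.

(a) f₀ = 55.51 Hz  (b) Q = 0.01412  (c) BW = 3931 Hz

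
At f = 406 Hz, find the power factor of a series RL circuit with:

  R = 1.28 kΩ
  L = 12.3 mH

Step 1 — Angular frequency: ω = 2π·f = 2π·406 = 2551 rad/s.
Step 2 — Component impedances:
  R: Z = R = 1280 Ω
  L: Z = jωL = j·2551·0.0123 = 0 + j31.38 Ω
Step 3 — Series combination: Z_total = R + L = 1280 + j31.38 Ω = 1280∠1.4° Ω.
Step 4 — Power factor: PF = cos(φ) = Re(Z)/|Z| = 1280/1280.4 = 0.9997.
Step 5 — Type: Im(Z) = 31.38 ⇒ lagging (phase φ = 1.4°).

PF = 0.9997 (lagging, φ = 1.4°)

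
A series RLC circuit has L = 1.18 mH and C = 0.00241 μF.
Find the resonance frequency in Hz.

Step 1 — Resonance condition Im(Z)=0 gives ω₀ = 1/√(LC).
Step 2 — ω₀ = 1/√(0.00118·2.41e-09) = 5.93e+05 rad/s.
Step 3 — f₀ = ω₀/(2π) = 9.438e+04 Hz.

f₀ = 9.438e+04 Hz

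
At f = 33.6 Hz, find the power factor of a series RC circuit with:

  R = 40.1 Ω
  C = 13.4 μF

Step 1 — Angular frequency: ω = 2π·f = 2π·33.6 = 211.1 rad/s.
Step 2 — Component impedances:
  R: Z = R = 40.1 Ω
  C: Z = 1/(jωC) = -j/(ω·C) = 0 - j353.5 Ω
Step 3 — Series combination: Z_total = R + C = 40.1 - j353.5 Ω = 355.8∠-83.5° Ω.
Step 4 — Power factor: PF = cos(φ) = Re(Z)/|Z| = 40.1/355.8 = 0.1127.
Step 5 — Type: Im(Z) = -353.5 ⇒ leading (phase φ = -83.5°).

PF = 0.1127 (leading, φ = -83.5°)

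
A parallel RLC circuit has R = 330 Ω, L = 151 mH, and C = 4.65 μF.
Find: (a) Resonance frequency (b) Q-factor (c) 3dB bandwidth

Step 1 — Resonance: ω₀ = 1/√(LC) = 1/√(0.151·4.65e-06) = 1193 rad/s.
Step 2 — f₀ = ω₀/(2π) = 189.9 Hz.
Step 3 — Parallel Q: Q = R/(ω₀L) = 330/(1193·0.151) = 1.831.
Step 4 — Bandwidth: Δω = ω₀/Q = 651.7 rad/s; BW = Δω/(2π) = 103.7 Hz.

(a) f₀ = 189.9 Hz  (b) Q = 1.831  (c) BW = 103.7 Hz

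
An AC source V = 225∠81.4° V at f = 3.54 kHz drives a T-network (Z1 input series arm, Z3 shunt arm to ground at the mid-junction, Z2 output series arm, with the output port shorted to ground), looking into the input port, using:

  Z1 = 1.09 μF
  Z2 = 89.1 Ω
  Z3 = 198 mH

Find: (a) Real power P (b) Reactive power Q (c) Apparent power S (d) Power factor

Step 1 — Angular frequency: ω = 2π·f = 2π·3540 = 2.224e+04 rad/s.
Step 2 — Component impedances:
  Z1: Z = 1/(jωC) = -j/(ω·C) = 0 - j41.25 Ω
  Z2: Z = R = 89.1 Ω
  Z3: Z = jωL = j·2.224e+04·0.198 = 0 + j4404 Ω
Step 3 — With the output port shorted to ground, the output series arm Z2 runs from the junction to ground; the shunt arm Z3 also runs from the junction to ground. They appear in parallel: Z3 || Z2 = 89.06 + j1.802 Ω.
Step 4 — Series with input arm Z1: Z_in = Z1 + (Z3 || Z2) = 89.06 - j39.44 Ω = 97.41∠-23.9° Ω.
Step 5 — Source phasor: V = 225∠81.4° V = 33.65 + j222.5 V.
Step 6 — Current: I = V / Z = -0.609 + j2.228 A = 2.31∠105.3° A.
Step 7 — Complex power: S = V·I* = 475.2 - j210.5 VA.
Step 8 — Real power: P = Re(S) = 475.2 W.
Step 9 — Reactive power: Q = Im(S) = -210.5 VAR.
Step 10 — Apparent power: |S| = 519.7 VA.
Step 11 — Power factor: PF = P/|S| = 0.9143 (leading).

(a) P = 475.2 W  (b) Q = -210.5 VAR  (c) S = 519.7 VA  (d) PF = 0.9143 (leading)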